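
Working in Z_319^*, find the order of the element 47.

140

ord(47) | φ(319) = φ(11·29) = (11−1)·(29−1) = 10·28 = 280 = 2^3 · 5 · 7.
Divisors of 280: 1, 2, 4, 5, 7, 8, 10, 14, 20, 28, 35, 40, 56, 70, 140, 280.
Compute 47^d (mod 319) for the divisors d until we hit 1:
47^1 ≡ 47 (mod 319)
47^2 ≡ 295 (mod 319)
47^4 ≡ 257 (mod 319)
47^5 ≡ 276 (mod 319)
47^7 ≡ 75 (mod 319)
47^8 ≡ 16 (mod 319)
47^10 ≡ 254 (mod 319)
47^14 ≡ 202 (mod 319)
47^20 ≡ 78 (mod 319)
47^28 ≡ 291 (mod 319)
47^35 ≡ 133 (mod 319)
47^40 ≡ 23 (mod 319)
47^56 ≡ 146 (mod 319)
47^70 ≡ 144 (mod 319)
47^140 ≡ 1 (mod 319) ✓
Therefore the multiplicative order of 47 modulo 319 is 140.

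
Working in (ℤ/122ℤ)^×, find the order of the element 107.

30

By Lagrange's theorem, ord_122(107) divides φ(122) = φ(2)·φ(61) = 1·60 = 60 = 2^2 · 3 · 5.
Divisors of 60: 1, 2, 3, 4, 5, 6, 10, 12, 15, 20, 30, 60.
Compute 107^d (mod 122) for the divisors d until we hit 1:
107^1 ≡ 107 (mod 122)
107^2 ≡ 103 (mod 122)
107^3 ≡ 41 (mod 122)
107^4 ≡ 117 (mod 122)
107^5 ≡ 75 (mod 122)
107^6 ≡ 95 (mod 122)
107^10 ≡ 13 (mod 122)
107^12 ≡ 119 (mod 122)
107^15 ≡ 121 (mod 122)
107^20 ≡ 47 (mod 122)
107^30 ≡ 1 (mod 122) ✓
Therefore the multiplicative order of 107 modulo 122 is 30.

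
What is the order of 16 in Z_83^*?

41

Since 16 ∈ (Z/83Z)^×, its order divides φ(83) = 83 − 1 = 82 = 2 · 41.
Divisors of 82: 1, 2, 41, 82.
Test each divisor d:
16^1 ≡ 16
16^2 ≡ 7
16^41 ≡ 1
Hence ord(16) = 41.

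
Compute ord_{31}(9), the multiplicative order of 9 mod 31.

By Lagrange's theorem, ord_31(9) divides φ(31) = 31 − 1 = 30 = 2 · 3 · 5.
Divisors of 30: 1, 2, 3, 5, 6, 10, 15, 30.
Compute 9^d (mod 31) for the divisors d until we hit 1:
9^1 ≡ 9
9^2 ≡ 19
9^3 ≡ 16
9^5 ≡ 25
9^6 ≡ 8
9^10 ≡ 5
9^15 ≡ 1
The smallest such exponent is 15, so the order of 9 is 15.

15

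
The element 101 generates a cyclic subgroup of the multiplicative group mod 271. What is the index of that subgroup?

1

Since 101 ∈ (Z/271Z)^×, its order divides φ(271) = 271 − 1 = 270 = 2 · 3^3 · 5.
Divisors of 270: 1, 2, 3, 5, 6, 9, 10, 15, 18, 27, 30, 45, 54, 90, 135, 270.
Test each divisor d:
101^1 ≡ 101
101^2 ≡ 174
101^3 ≡ 230
101^5 ≡ 183
101^6 ≡ 55
101^9 ≡ 184
101^10 ≡ 156
101^15 ≡ 93
101^18 ≡ 252
101^27 ≡ 27
101^30 ≡ 248
101^45 ≡ 29
101^54 ≡ 187
101^90 ≡ 28
101^135 ≡ 270
101^270 ≡ 1
Thus |⟨101⟩| = ord(101) = 270.
Index = |(Z/271Z)^×| / |⟨101⟩| = 270 / 270 = 1.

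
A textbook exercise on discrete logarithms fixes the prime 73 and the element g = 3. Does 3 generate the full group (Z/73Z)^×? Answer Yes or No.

φ(73) = 73 − 1 = 72 = 2^3 · 3^2.
Test 3^(72/q) mod 73 for each prime factor q of 72:
3^36 ≡ 1 (mod 73)  [q = 2: ≡ 1 ✗]
3^24 ≡ 1 (mod 73)  [q = 3: ≡ 1 ✗]
The check at q = 2 fails, so 3 generates a proper subgroup.

No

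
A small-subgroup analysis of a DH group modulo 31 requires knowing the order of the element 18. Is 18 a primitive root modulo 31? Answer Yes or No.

No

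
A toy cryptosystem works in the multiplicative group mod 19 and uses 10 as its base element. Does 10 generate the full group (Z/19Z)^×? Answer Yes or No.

Yes

φ(19) = 19 − 1 = 18 = 2 · 3^2.
It suffices to check that the order of 10 is not a proper divisor of 18: compute 10^(18/q) for q ∈ {2, 3}.
10^9 ≡ 18 (mod 19)  [q = 2: ≢ 1 ✓]
10^6 ≡ 11 (mod 19)  [q = 3: ≢ 1 ✓]
None equal 1, so ord_19(10) = 18: 10 is a primitive root.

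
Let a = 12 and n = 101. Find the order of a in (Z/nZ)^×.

100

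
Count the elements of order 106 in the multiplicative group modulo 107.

52

φ(107) = 107 − 1 = 106 = 2 · 53.
In a cyclic group of order 106, there are φ(d) elements of order d for each divisor d of 106, and zero for non-divisors.
106 = 2 · 53 divides 106, and φ(106) = 52.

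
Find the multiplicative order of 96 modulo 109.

108

ord(96) | φ(109) = 109 − 1 = 108 = 2^2 · 3^3.
Divisors of 108: 1, 2, 3, 4, 6, 9, 12, 18, 27, 36, 54, 108.
Test each divisor d:
96^1 ≡ 96
96^2 ≡ 60
96^3 ≡ 92
96^4 ≡ 3
96^6 ≡ 71
96^9 ≡ 101
96^12 ≡ 27
96^18 ≡ 64
96^27 ≡ 33
96^36 ≡ 63
96^54 ≡ 108
96^108 ≡ 1
Therefore the multiplicative order of 96 modulo 109 is 108.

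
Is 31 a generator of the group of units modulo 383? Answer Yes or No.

φ(383) = 383 − 1 = 382 = 2 · 191.
An element g generates (Z/383Z)^× iff g^(382/q) ≢ 1 (mod 383) for each prime q ∈ {2, 191}.
31^191 ≡ 1 (mod 383)  [q = 2: ≡ 1 ✗]
31^2 ≡ 195 (mod 383)  [q = 191: ≢ 1 ✓]
31^191 ≡ 1 shows ord(31) | 191, strictly less than φ(383); not a primitive root.

No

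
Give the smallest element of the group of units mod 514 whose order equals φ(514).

φ(514) = φ(2)·φ(257) = 1·256 = 256 = 2^8.
Test candidates g = 2, 3, … against the prime factors q ∈ {2} of φ(514): g is a generator iff g^(256/q) ≢ 1 for every such q.
g = 2: gcd(2, 514) = 2 > 1, not a unit — skip.
g = 3: 3^128 ≡ 513 — none is 1, so 3 is a primitive root.
The smallest primitive root modulo 514 is 3.

3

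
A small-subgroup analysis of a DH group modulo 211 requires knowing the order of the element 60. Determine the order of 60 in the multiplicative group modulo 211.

70

By Lagrange's theorem, ord_211(60) divides φ(211) = 211 − 1 = 210 = 2 · 3 · 5 · 7.
Divisors of 210: 1, 2, 3, 5, 6, 7, 10, 14, 15, 21, 30, 35, 42, 70, 105, 210.
Test each divisor d:
60^1 ≡ 60 (mod 211)
60^2 ≡ 13 (mod 211)
60^3 ≡ 147 (mod 211)
60^5 ≡ 12 (mod 211)
60^6 ≡ 87 (mod 211)
60^7 ≡ 156 (mod 211)
60^10 ≡ 144 (mod 211)
60^14 ≡ 71 (mod 211)
60^15 ≡ 40 (mod 211)
60^21 ≡ 104 (mod 211)
60^30 ≡ 123 (mod 211)
60^35 ≡ 210 (mod 211)
60^42 ≡ 55 (mod 211)
60^70 ≡ 1 (mod 211) ✓
Therefore the multiplicative order of 60 modulo 211 is 70.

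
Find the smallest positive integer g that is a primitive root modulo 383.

5

φ(383) = 383 − 1 = 382 = 2 · 191.
Test candidates g = 2, 3, … against the prime factors q ∈ {2, 191} of φ(383): g is a generator iff g^(382/q) ≢ 1 for every such q.
g = 2: 2^191 ≡ 1 — hits 1, so not a primitive root.
g = 3: 3^191 ≡ 1 — hits 1, so not a primitive root.
g = 4: 4^191 ≡ 1 — hits 1, so not a primitive root.
g = 5: 5^191 ≡ 382; 5^2 ≡ 25 — none is 1, so 5 is a primitive root.
The smallest primitive root modulo 383 is 5.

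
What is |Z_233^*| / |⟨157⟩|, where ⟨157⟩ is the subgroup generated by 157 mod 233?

The order of 157 must divide φ(233) = 233 − 1 = 232 = 2^3 · 29.
Divisors of 232: 1, 2, 4, 8, 29, 58, 116, 232.
Evaluate successive powers at the divisors of 232:
157^1 ≡ 157 (mod 233)
157^2 ≡ 184 (mod 233)
157^4 ≡ 71 (mod 233)
157^8 ≡ 148 (mod 233)
157^29 ≡ 232 (mod 233)
157^58 ≡ 1 (mod 233) ✓
Thus |⟨157⟩| = ord(157) = 58.
[(Z/233Z)^× : ⟨157⟩] = 232/58 = 4.

4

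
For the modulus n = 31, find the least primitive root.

φ(31) = 31 − 1 = 30 = 2 · 3 · 5.
g is a primitive root iff g^(30/q) ≢ 1 (mod 31) for each prime q ∈ {2, 3, 5}.
g = 2: 2^15 ≡ 1 — hits 1, so not a primitive root.
g = 3: 3^15 ≡ 30; 3^10 ≡ 25; 3^6 ≡ 16 — none is 1, so 3 is a primitive root.
The smallest primitive root modulo 31 is 3.

3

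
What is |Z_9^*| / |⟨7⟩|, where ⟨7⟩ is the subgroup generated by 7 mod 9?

ord(7) | φ(9) = φ(3^2) = 3·(3−1) = 6 = 2 · 3.
Divisors of 6: 1, 2, 3, 6.
Check 7^d mod 9 for each divisor in increasing order:
7^1 ≡ 7 (mod 9)
7^2 ≡ 4 (mod 9)
7^3 ≡ 1 (mod 9) ✓
So ord_9(7) = 3, hence |⟨7⟩| = 3.
The index is φ(9) / ord(7) = 6 / 3 = 2.

2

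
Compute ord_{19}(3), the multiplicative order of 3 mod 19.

18

The order of 3 must divide φ(19) = 19 − 1 = 18 = 2 · 3^2.
Divisors of 18: 1, 2, 3, 6, 9, 18.
Check 3^d mod 19 for each divisor in increasing order:
3^1 ≡ 3
3^2 ≡ 9
3^3 ≡ 8
3^6 ≡ 7
3^9 ≡ 18
3^18 ≡ 1
The smallest such exponent is 18, so the order of 3 is 18.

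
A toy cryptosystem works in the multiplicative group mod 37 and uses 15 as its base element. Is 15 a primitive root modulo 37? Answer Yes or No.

Yes

φ(37) = 37 − 1 = 36 = 2^2 · 3^2.
An element g generates (Z/37Z)^× iff g^(36/q) ≢ 1 (mod 37) for each prime q ∈ {2, 3}.
15^18 ≡ 36 (mod 37)  [q = 2: ≢ 1 ✓]
15^12 ≡ 26 (mod 37)  [q = 3: ≢ 1 ✓]
All checks pass, so 15 has order 36 and is a primitive root modulo 37.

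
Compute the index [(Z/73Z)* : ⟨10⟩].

9

By Lagrange's theorem, ord_73(10) divides φ(73) = 73 − 1 = 72 = 2^3 · 3^2.
Divisors of 72: 1, 2, 3, 4, 6, 8, 9, 12, 18, 24, 36, 72.
Check 10^d mod 73 for each divisor in increasing order:
10^1 ≡ 10 (mod 73)
10^2 ≡ 27 (mod 73)
10^3 ≡ 51 (mod 73)
10^4 ≡ 72 (mod 73)
10^6 ≡ 46 (mod 73)
10^8 ≡ 1 (mod 73) ✓
The order of 10 is 8, so the subgroup it generates has 8 elements.
The index is φ(73) / ord(10) = 72 / 8 = 9.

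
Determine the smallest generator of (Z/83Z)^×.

2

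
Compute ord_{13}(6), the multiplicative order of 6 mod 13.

12

Since 6 ∈ (Z/13Z)^×, its order divides φ(13) = 13 − 1 = 12 = 2^2 · 3.
Divisors of 12: 1, 2, 3, 4, 6, 12.
Compute 6^d (mod 13) for the divisors d until we hit 1:
6^1 ≡ 6 (mod 13)
6^2 ≡ 10 (mod 13)
6^3 ≡ 8 (mod 13)
6^4 ≡ 9 (mod 13)
6^6 ≡ 12 (mod 13)
6^12 ≡ 1 (mod 13) ✓
The smallest such exponent is 12, so the order of 6 is 12.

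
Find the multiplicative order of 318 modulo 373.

The order of 318 must divide φ(373) = 373 − 1 = 372 = 2^2 · 3 · 31.
Divisors of 372: 1, 2, 3, 4, 6, 12, 31, 62, 93, 124, 186, 372.
Evaluate successive powers at the divisors of 372:
318^1 ≡ 318 (mod 373)
318^2 ≡ 41 (mod 373)
318^3 ≡ 356 (mod 373)
318^4 ≡ 189 (mod 373)
318^6 ≡ 289 (mod 373)
318^12 ≡ 342 (mod 373)
318^31 ≡ 1 (mod 373) ✓
The smallest such exponent is 31, so the order of 318 is 31.

31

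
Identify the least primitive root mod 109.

6

φ(109) = 109 − 1 = 108 = 2^2 · 3^3.
g is a primitive root iff g^(108/q) ≢ 1 (mod 109) for each prime q ∈ {2, 3}.
g = 2: 2^54 ≡ 108; 2^36 ≡ 1 — hits 1, so not a primitive root.
g = 3: 3^54 ≡ 1 — hits 1, so not a primitive root.
g = 4: 4^54 ≡ 1 — hits 1, so not a primitive root.
g = 5: 5^54 ≡ 1 — hits 1, so not a primitive root.
g = 6: 6^54 ≡ 108; 6^36 ≡ 63 — none is 1, so 6 is a primitive root.
So 6 is the smallest generator of (Z/109Z)^×.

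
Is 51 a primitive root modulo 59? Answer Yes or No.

No

φ(59) = 59 − 1 = 58 = 2 · 29.
Test 51^(58/q) mod 59 for each prime factor q of 58:
51^29 ≡ 1 (mod 59)  [q = 2: ≡ 1 ✗]
51^2 ≡ 5 (mod 59)  [q = 29: ≢ 1 ✓]
51^29 ≡ 1 shows ord(51) | 29, strictly less than φ(59); not a primitive root.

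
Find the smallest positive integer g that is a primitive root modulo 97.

φ(97) = 97 − 1 = 96 = 2^5 · 3.
Test candidates g = 2, 3, … against the prime factors q ∈ {2, 3} of φ(97): g is a generator iff g^(96/q) ≢ 1 for every such q.
g = 2: 2^48 ≡ 1 — hits 1, so not a primitive root.
g = 3: 3^48 ≡ 1 — hits 1, so not a primitive root.
g = 4: 4^48 ≡ 1 — hits 1, so not a primitive root.
g = 5: 5^48 ≡ 96; 5^32 ≡ 35 — none is 1, so 5 is a primitive root.
So 5 is the smallest generator of (Z/97Z)^×.

5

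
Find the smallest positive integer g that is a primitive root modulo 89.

φ(89) = 89 − 1 = 88 = 2^3 · 11.
g is a primitive root iff g^(88/q) ≢ 1 (mod 89) for each prime q ∈ {2, 11}.
g = 2: 2^44 ≡ 1 — hits 1, so not a primitive root.
g = 3: 3^44 ≡ 88; 3^8 ≡ 64 — none is 1, so 3 is a primitive root.
Hence the least primitive root of 89 is 3.

3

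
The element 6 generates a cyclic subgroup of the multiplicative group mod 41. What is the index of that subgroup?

The order of 6 must divide φ(41) = 41 − 1 = 40 = 2^3 · 5.
Divisors of 40: 1, 2, 4, 5, 8, 10, 20, 40.
Evaluate successive powers at the divisors of 40:
6^1 ≡ 6 (mod 41)
6^2 ≡ 36 (mod 41)
6^4 ≡ 25 (mod 41)
6^5 ≡ 27 (mod 41)
6^8 ≡ 10 (mod 41)
6^10 ≡ 32 (mod 41)
6^20 ≡ 40 (mod 41)
6^40 ≡ 1 (mod 41) ✓
Thus |⟨6⟩| = ord(6) = 40.
[(Z/41Z)^× : ⟨6⟩] = 40/40 = 1.

1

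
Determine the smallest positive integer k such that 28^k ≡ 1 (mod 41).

40

Since 28 ∈ (Z/41Z)^×, its order divides φ(41) = 41 − 1 = 40 = 2^3 · 5.
Divisors of 40: 1, 2, 4, 5, 8, 10, 20, 40.
Test each divisor d:
28^1 ≡ 28 (mod 41)
28^2 ≡ 5 (mod 41)
28^4 ≡ 25 (mod 41)
28^5 ≡ 3 (mod 41)
28^8 ≡ 10 (mod 41)
28^10 ≡ 9 (mod 41)
28^20 ≡ 40 (mod 41)
28^40 ≡ 1 (mod 41) ✓
Therefore the multiplicative order of 28 modulo 41 is 40.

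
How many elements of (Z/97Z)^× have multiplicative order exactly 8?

4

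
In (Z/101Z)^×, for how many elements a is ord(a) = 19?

φ(101) = 101 − 1 = 100 = 2^2 · 5^2.
Since (Z/101Z)^× is cyclic of order 100, the number of elements of order d is φ(d) when d | 100 and 0 otherwise.
19 does not divide 100, so no element of (Z/101Z)^× has order 19.

0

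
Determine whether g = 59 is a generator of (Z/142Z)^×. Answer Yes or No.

Yes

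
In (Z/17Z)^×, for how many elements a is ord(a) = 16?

φ(17) = 17 − 1 = 16 = 2^4.
Since (Z/17Z)^× is cyclic of order 16, the number of elements of order d is φ(d) when d | 16 and 0 otherwise.
16 = 2^4 divides 16, and φ(16) = 8.

8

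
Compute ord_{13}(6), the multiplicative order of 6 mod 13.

12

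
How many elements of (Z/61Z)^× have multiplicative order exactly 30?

8

φ(61) = 61 − 1 = 60 = 2^2 · 3 · 5.
In a cyclic group of order 60, there are φ(d) elements of order d for each divisor d of 60, and zero for non-divisors.
30 = 2 · 3 · 5 divides 60, and φ(30) = 8.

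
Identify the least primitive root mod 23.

5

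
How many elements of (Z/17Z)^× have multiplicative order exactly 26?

φ(17) = 17 − 1 = 16 = 2^4.
(Z/17Z)^× is cyclic (|G| = 16); a cyclic group of order m has exactly φ(d) elements of each order d | m, and none otherwise.
26 does not divide 16, so no element of (Z/17Z)^× has order 26.

0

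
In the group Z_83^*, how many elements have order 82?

40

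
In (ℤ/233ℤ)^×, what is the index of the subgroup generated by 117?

8

By Lagrange's theorem, ord_233(117) divides φ(233) = 233 − 1 = 232 = 2^3 · 29.
Divisors of 232: 1, 2, 4, 8, 29, 58, 116, 232.
Test each divisor d:
117^1 ≡ 117 (mod 233)
117^2 ≡ 175 (mod 233)
117^4 ≡ 102 (mod 233)
117^8 ≡ 152 (mod 233)
117^29 ≡ 1 (mod 233) ✓
So ord_233(117) = 29, hence |⟨117⟩| = 29.
Index = |(Z/233Z)^×| / |⟨117⟩| = 232 / 29 = 8.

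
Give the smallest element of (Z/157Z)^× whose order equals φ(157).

5

φ(157) = 157 − 1 = 156 = 2^2 · 3 · 13.
g is a primitive root iff g^(156/q) ≢ 1 (mod 157) for each prime q ∈ {2, 3, 13}.
g = 2: 2^78 ≡ 156; 2^52 ≡ 1 — hits 1, so not a primitive root.
g = 3: 3^78 ≡ 1 — hits 1, so not a primitive root.
g = 4: 4^78 ≡ 1 — hits 1, so not a primitive root.
g = 5: 5^78 ≡ 156; 5^52 ≡ 12; 5^12 ≡ 130 — none is 1, so 5 is a primitive root.
Hence the least primitive root of 157 is 5.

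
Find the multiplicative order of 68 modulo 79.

Since 68 ∈ (Z/79Z)^×, its order divides φ(79) = 79 − 1 = 78 = 2 · 3 · 13.
Divisors of 78: 1, 2, 3, 6, 13, 26, 39, 78.
Evaluate successive powers at the divisors of 78:
68^1 ≡ 68
68^2 ≡ 42
68^3 ≡ 12
68^6 ≡ 65
68^13 ≡ 56
68^26 ≡ 55
68^39 ≡ 78
68^78 ≡ 1
The smallest such exponent is 78, so the order of 68 is 78.

78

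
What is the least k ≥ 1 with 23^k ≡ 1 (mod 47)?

By Lagrange's theorem, ord_47(23) divides φ(47) = 47 − 1 = 46 = 2 · 23.
Divisors of 46: 1, 2, 23, 46.
Compute 23^d (mod 47) for the divisors d until we hit 1:
23^1 ≡ 23
23^2 ≡ 12
23^23 ≡ 46
23^46 ≡ 1
So ord_47(23) = 46.

46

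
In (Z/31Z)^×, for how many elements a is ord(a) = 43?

0

φ(31) = 31 − 1 = 30 = 2 · 3 · 5.
(Z/31Z)^× is cyclic (|G| = 30); a cyclic group of order m has exactly φ(d) elements of each order d | m, and none otherwise.
Since 43 ∤ 30, the count is 0.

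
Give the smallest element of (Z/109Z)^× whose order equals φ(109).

6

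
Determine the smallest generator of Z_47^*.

5

φ(47) = 47 − 1 = 46 = 2 · 23.
g is a primitive root iff g^(46/q) ≢ 1 (mod 47) for each prime q ∈ {2, 23}.
g = 2: 2^23 ≡ 1 — hits 1, so not a primitive root.
g = 3: 3^23 ≡ 1 — hits 1, so not a primitive root.
g = 4: 4^23 ≡ 1 — hits 1, so not a primitive root.
g = 5: 5^23 ≡ 46; 5^2 ≡ 25 — none is 1, so 5 is a primitive root.
Hence the least primitive root of 47 is 5.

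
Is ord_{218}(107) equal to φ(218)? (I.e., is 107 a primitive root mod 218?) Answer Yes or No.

No

φ(218) = φ(2)·φ(109) = 1·108 = 108 = 2^2 · 3^3.
An element g generates (Z/218Z)^× iff g^(108/q) ≢ 1 (mod 218) for each prime q ∈ {2, 3}.
107^54 ≡ 217 (mod 218)  [q = 2: ≢ 1 ✓]
107^36 ≡ 1 (mod 218)  [q = 3: ≡ 1 ✗]
Since 107^36 ≡ 1, the order of 107 divides 36 < 108, so 107 is not a primitive root.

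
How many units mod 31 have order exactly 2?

φ(31) = 31 − 1 = 30 = 2 · 3 · 5.
Since (Z/31Z)^× is cyclic of order 30, the number of elements of order d is φ(d) when d | 30 and 0 otherwise.
2 | 30, and φ(2) = 2 − 1 = 1.

1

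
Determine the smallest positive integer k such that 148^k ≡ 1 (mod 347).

Since 148 ∈ (Z/347Z)^×, its order divides φ(347) = 347 − 1 = 346 = 2 · 173.
Divisors of 346: 1, 2, 173, 346.
Evaluate successive powers at the divisors of 346:
148^1 ≡ 148
148^2 ≡ 43
148^173 ≡ 346
148^346 ≡ 1
Hence ord(148) = 346.

346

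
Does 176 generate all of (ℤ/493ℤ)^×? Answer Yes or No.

No

493 = 17 · 29 is a product of two distinct odd primes, so (Z/493Z)^× ≅ (Z/17Z)^× × (Z/29Z)^× is not cyclic.
No primitive root modulo 493 exists; in particular 176 is not one.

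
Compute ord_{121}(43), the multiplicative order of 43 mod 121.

The order of 43 must divide φ(121) = φ(11^2) = 11·(11−1) = 110 = 2 · 5 · 11.
Divisors of 110: 1, 2, 5, 10, 11, 22, 55, 110.
Test each divisor d:
43^1 ≡ 43 (mod 121)
43^2 ≡ 34 (mod 121)
43^5 ≡ 98 (mod 121)
43^10 ≡ 45 (mod 121)
43^11 ≡ 120 (mod 121)
43^22 ≡ 1 (mod 121) ✓
So ord_121(43) = 22.

22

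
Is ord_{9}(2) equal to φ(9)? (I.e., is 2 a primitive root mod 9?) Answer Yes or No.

Yes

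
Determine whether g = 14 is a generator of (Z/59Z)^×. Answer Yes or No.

Yes

φ(59) = 59 − 1 = 58 = 2 · 29.
14 is a primitive root mod 59 iff 14^(φ(59)/q) ≢ 1 for every prime q | φ(59), i.e. q ∈ {2, 29}.
14^29 ≡ 58 (mod 59)  [q = 2: ≢ 1 ✓]
14^2 ≡ 19 (mod 59)  [q = 29: ≢ 1 ✓]
Every test exponent gives a nontrivial residue, hence 14 generates the full group.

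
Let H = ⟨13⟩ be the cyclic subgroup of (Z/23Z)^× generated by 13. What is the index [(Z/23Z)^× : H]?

2

ord(13) | φ(23) = 23 − 1 = 22 = 2 · 11.
Divisors of 22: 1, 2, 11, 22.
Test each divisor d:
13^1 ≡ 13 (mod 23)
13^2 ≡ 8 (mod 23)
13^11 ≡ 1 (mod 23) ✓
So ord_23(13) = 11, hence |⟨13⟩| = 11.
[(Z/23Z)^× : ⟨13⟩] = 22/11 = 2.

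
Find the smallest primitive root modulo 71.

7

φ(71) = 71 − 1 = 70 = 2 · 5 · 7.
g is a primitive root iff g^(70/q) ≢ 1 (mod 71) for each prime q ∈ {2, 5, 7}.
g = 2: 2^35 ≡ 1 — hits 1, so not a primitive root.
g = 3: 3^35 ≡ 1 — hits 1, so not a primitive root.
g = 4: 4^35 ≡ 1 — hits 1, so not a primitive root.
g = 5: 5^35 ≡ 1 — hits 1, so not a primitive root.
g = 6: 6^35 ≡ 1 — hits 1, so not a primitive root.
g = 7: 7^35 ≡ 70; 7^14 ≡ 54; 7^10 ≡ 45 — none is 1, so 7 is a primitive root.
Hence the least primitive root of 71 is 7.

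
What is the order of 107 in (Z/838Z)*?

19

The order of 107 must divide φ(838) = φ(2)·φ(419) = 1·418 = 418 = 2 · 11 · 19.
Divisors of 418: 1, 2, 11, 19, 22, 38, 209, 418.
Evaluate successive powers at the divisors of 418:
107^1 ≡ 107 (mod 838)
107^2 ≡ 555 (mod 838)
107^11 ≡ 49 (mod 838)
107^19 ≡ 1 (mod 838) ✓
So ord_838(107) = 19.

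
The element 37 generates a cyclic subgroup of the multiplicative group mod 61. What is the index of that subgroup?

By Lagrange's theorem, ord_61(37) divides φ(61) = 61 − 1 = 60 = 2^2 · 3 · 5.
Divisors of 60: 1, 2, 3, 4, 5, 6, 10, 12, 15, 20, 30, 60.
Evaluate successive powers at the divisors of 60:
37^1 ≡ 37 (mod 61)
37^2 ≡ 27 (mod 61)
37^3 ≡ 23 (mod 61)
37^4 ≡ 58 (mod 61)
37^5 ≡ 11 (mod 61)
37^6 ≡ 41 (mod 61)
37^10 ≡ 60 (mod 61)
37^12 ≡ 34 (mod 61)
37^15 ≡ 50 (mod 61)
37^20 ≡ 1 (mod 61) ✓
So ord_61(37) = 20, hence |⟨37⟩| = 20.
[(Z/61Z)^× : ⟨37⟩] = 60/20 = 3.

3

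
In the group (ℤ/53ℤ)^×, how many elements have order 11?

0

φ(53) = 53 − 1 = 52 = 2^2 · 13.
(Z/53Z)^× is cyclic (|G| = 52); a cyclic group of order m has exactly φ(d) elements of each order d | m, and none otherwise.
11 does not divide 52, so no element of (Z/53Z)^× has order 11.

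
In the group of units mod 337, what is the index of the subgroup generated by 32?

16

The order of 32 must divide φ(337) = 337 − 1 = 336 = 2^4 · 3 · 7.
Divisors of 336: 1, 2, 3, 4, 6, 7, 8, 12, 14, 16, 21, 24, 28, 42, 48, 56, 84, 112, 168, 336.
Check 32^d mod 337 for each divisor in increasing order:
32^1 ≡ 32 (mod 337)
32^2 ≡ 13 (mod 337)
32^3 ≡ 79 (mod 337)
32^4 ≡ 169 (mod 337)
32^6 ≡ 175 (mod 337)
32^7 ≡ 208 (mod 337)
32^8 ≡ 253 (mod 337)
32^12 ≡ 295 (mod 337)
32^14 ≡ 128 (mod 337)
32^16 ≡ 316 (mod 337)
32^21 ≡ 1 (mod 337) ✓
So ord_337(32) = 21, hence |⟨32⟩| = 21.
[(Z/337Z)^× : ⟨32⟩] = 336/21 = 16.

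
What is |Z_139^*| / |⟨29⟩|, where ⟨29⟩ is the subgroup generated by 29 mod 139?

2

ord(29) | φ(139) = 139 − 1 = 138 = 2 · 3 · 23.
Divisors of 138: 1, 2, 3, 6, 23, 46, 69, 138.
Compute 29^d (mod 139) for the divisors d until we hit 1:
29^1 ≡ 29 (mod 139)
29^2 ≡ 7 (mod 139)
29^3 ≡ 64 (mod 139)
29^6 ≡ 65 (mod 139)
29^23 ≡ 42 (mod 139)
29^46 ≡ 96 (mod 139)
29^69 ≡ 1 (mod 139) ✓
The order of 29 is 69, so the subgroup it generates has 69 elements.
Index = |(Z/139Z)^×| / |⟨29⟩| = 138 / 69 = 2.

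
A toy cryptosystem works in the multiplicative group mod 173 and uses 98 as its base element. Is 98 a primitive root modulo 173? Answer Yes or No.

Yes

φ(173) = 173 − 1 = 172 = 2^2 · 43.
98 is a primitive root mod 173 iff 98^(φ(173)/q) ≢ 1 for every prime q | φ(173), i.e. q ∈ {2, 43}.
98^86 ≡ 172 (mod 173)  [q = 2: ≢ 1 ✓]
98^4 ≡ 136 (mod 173)  [q = 43: ≢ 1 ✓]
All checks pass, so 98 has order 172 and is a primitive root modulo 173.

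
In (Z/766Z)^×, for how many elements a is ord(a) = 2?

φ(766) = φ(2)·φ(383) = 1·382 = 382 = 2 · 191.
Since (Z/766Z)^× is cyclic of order 382, the number of elements of order d is φ(d) when d | 382 and 0 otherwise.
2 | 382, and φ(2) = 2 − 1 = 1.

1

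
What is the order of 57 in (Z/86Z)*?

The order of 57 must divide φ(86) = φ(2)·φ(43) = 1·42 = 42 = 2 · 3 · 7.
Divisors of 42: 1, 2, 3, 6, 7, 14, 21, 42.
Test each divisor d:
57^1 ≡ 57
57^2 ≡ 67
57^3 ≡ 35
57^6 ≡ 21
57^7 ≡ 79
57^14 ≡ 49
57^21 ≡ 1
Hence ord(57) = 21.

21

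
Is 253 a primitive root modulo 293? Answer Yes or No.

No

φ(293) = 293 − 1 = 292 = 2^2 · 73.
253 is a primitive root mod 293 iff 253^(φ(293)/q) ≢ 1 for every prime q | φ(293), i.e. q ∈ {2, 73}.
253^146 ≡ 1 (mod 293)  [q = 2: ≡ 1 ✗]
253^4 ≡ 59 (mod 293)  [q = 73: ≢ 1 ✓]
253^146 ≡ 1 shows ord(253) | 146, strictly less than φ(293); not a primitive root.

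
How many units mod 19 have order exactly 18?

6

φ(19) = 19 − 1 = 18 = 2 · 3^2.
(Z/19Z)^× is cyclic (|G| = 18); a cyclic group of order m has exactly φ(d) elements of each order d | m, and none otherwise.
18 = 2 · 3^2 divides 18, and φ(18) = 6.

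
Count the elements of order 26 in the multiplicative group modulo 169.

12

φ(169) = φ(13^2) = 13·(13−1) = 156 = 2^2 · 3 · 13.
In a cyclic group of order 156, there are φ(d) elements of order d for each divisor d of 156, and zero for non-divisors.
26 = 2 · 13 divides 156, and φ(26) = 12.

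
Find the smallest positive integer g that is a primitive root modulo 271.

φ(271) = 271 − 1 = 270 = 2 · 3^3 · 5.
g is a primitive root iff g^(270/q) ≢ 1 (mod 271) for each prime q ∈ {2, 3, 5}.
g = 2: 2^135 ≡ 1 — hits 1, so not a primitive root.
g = 3: 3^135 ≡ 270; 3^90 ≡ 1 — hits 1, so not a primitive root.
g = 4: 4^135 ≡ 1 — hits 1, so not a primitive root.
g = 5: 5^135 ≡ 1 — hits 1, so not a primitive root.
g = 6: 6^135 ≡ 270; 6^90 ≡ 242; 6^54 ≡ 10 — none is 1, so 6 is a primitive root.
The smallest primitive root modulo 271 is 6.

6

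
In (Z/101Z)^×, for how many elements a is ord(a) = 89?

0

φ(101) = 101 − 1 = 100 = 2^2 · 5^2.
Since (Z/101Z)^× is cyclic of order 100, the number of elements of order d is φ(d) when d | 100 and 0 otherwise.
Since 89 ∤ 100, the count is 0.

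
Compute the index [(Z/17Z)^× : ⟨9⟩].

2

ord(9) | φ(17) = 17 − 1 = 16 = 2^4.
Divisors of 16: 1, 2, 4, 8, 16.
Evaluate successive powers at the divisors of 16:
9^1 ≡ 9
9^2 ≡ 13
9^4 ≡ 16
9^8 ≡ 1
The order of 9 is 8, so the subgroup it generates has 8 elements.
The index is φ(17) / ord(9) = 16 / 8 = 2.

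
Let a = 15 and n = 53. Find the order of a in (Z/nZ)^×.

13

ord(15) | φ(53) = 53 − 1 = 52 = 2^2 · 13.
Divisors of 52: 1, 2, 4, 13, 26, 52.
Compute 15^d (mod 53) for the divisors d until we hit 1:
15^1 ≡ 15 (mod 53)
15^2 ≡ 13 (mod 53)
15^4 ≡ 10 (mod 53)
15^13 ≡ 1 (mod 53) ✓
Hence ord(15) = 13.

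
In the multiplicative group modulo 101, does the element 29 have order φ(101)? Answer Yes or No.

φ(101) = 101 − 1 = 100 = 2^2 · 5^2.
It suffices to check that the order of 29 is not a proper divisor of 100: compute 29^(100/q) for q ∈ {2, 5}.
29^50 ≡ 100 (mod 101)  [q = 2: ≢ 1 ✓]
29^20 ≡ 95 (mod 101)  [q = 5: ≢ 1 ✓]
All checks pass, so 29 has order 100 and is a primitive root modulo 101.

Yes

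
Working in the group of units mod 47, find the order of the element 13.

By Lagrange's theorem, ord_47(13) divides φ(47) = 47 − 1 = 46 = 2 · 23.
Divisors of 46: 1, 2, 23, 46.
Compute 13^d (mod 47) for the divisors d until we hit 1:
13^1 ≡ 13
13^2 ≡ 28
13^23 ≡ 46
13^46 ≡ 1
So ord_47(13) = 46.

46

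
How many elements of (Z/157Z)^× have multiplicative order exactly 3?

2

φ(157) = 157 − 1 = 156 = 2^2 · 3 · 13.
In a cyclic group of order 156, there are φ(d) elements of order d for each divisor d of 156, and zero for non-divisors.
3 | 156, and φ(3) = 3 − 1 = 2.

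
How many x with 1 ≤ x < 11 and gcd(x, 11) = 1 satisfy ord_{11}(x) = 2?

1

φ(11) = 11 − 1 = 10 = 2 · 5.
Since (Z/11Z)^× is cyclic of order 10, the number of elements of order d is φ(d) when d | 10 and 0 otherwise.
2 | 10, and φ(2) = 2 − 1 = 1.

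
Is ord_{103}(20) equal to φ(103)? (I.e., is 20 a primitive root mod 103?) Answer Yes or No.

Yes

φ(103) = 103 − 1 = 102 = 2 · 3 · 17.
Test 20^(102/q) mod 103 for each prime factor q of 102:
20^51 ≡ 102 (mod 103)  [q = 2: ≢ 1 ✓]
20^34 ≡ 46 (mod 103)  [q = 3: ≢ 1 ✓]
20^6 ≡ 23 (mod 103)  [q = 17: ≢ 1 ✓]
None equal 1, so ord_103(20) = 102: 20 is a primitive root.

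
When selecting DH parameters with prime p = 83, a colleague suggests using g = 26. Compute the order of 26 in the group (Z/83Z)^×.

By Lagrange's theorem, ord_83(26) divides φ(83) = 83 − 1 = 82 = 2 · 41.
Divisors of 82: 1, 2, 41, 82.
Check 26^d mod 83 for each divisor in increasing order:
26^1 ≡ 26 (mod 83)
26^2 ≡ 12 (mod 83)
26^41 ≡ 1 (mod 83) ✓
Hence ord(26) = 41.

41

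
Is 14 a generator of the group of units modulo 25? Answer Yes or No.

φ(25) = φ(5^2) = 5·(5−1) = 20 = 2^2 · 5.
It suffices to check that the order of 14 is not a proper divisor of 20: compute 14^(20/q) for q ∈ {2, 5}.
14^10 ≡ 1 (mod 25)  [q = 2: ≡ 1 ✗]
14^4 ≡ 16 (mod 25)  [q = 5: ≢ 1 ✓]
Since 14^10 ≡ 1, the order of 14 divides 10 < 20, so 14 is not a primitive root.

No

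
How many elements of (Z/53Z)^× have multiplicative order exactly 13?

φ(53) = 53 − 1 = 52 = 2^2 · 13.
In a cyclic group of order 52, there are φ(d) elements of order d for each divisor d of 52, and zero for non-divisors.
13 | 52, and φ(13) = 13 − 1 = 12.

12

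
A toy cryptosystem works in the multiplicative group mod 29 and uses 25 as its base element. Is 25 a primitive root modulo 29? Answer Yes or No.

No

φ(29) = 29 − 1 = 28 = 2^2 · 7.
An element g generates (Z/29Z)^× iff g^(28/q) ≢ 1 (mod 29) for each prime q ∈ {2, 7}.
25^14 ≡ 1 (mod 29)  [q = 2: ≡ 1 ✗]
25^4 ≡ 24 (mod 29)  [q = 7: ≢ 1 ✓]
The check at q = 2 fails, so 25 generates a proper subgroup.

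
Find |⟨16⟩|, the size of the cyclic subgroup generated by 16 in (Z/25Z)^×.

5

Since 16 ∈ (Z/25Z)^×, its order divides φ(25) = φ(5^2) = 5·(5−1) = 20 = 2^2 · 5.
Divisors of 20: 1, 2, 4, 5, 10, 20.
Check 16^d mod 25 for each divisor in increasing order:
16^1 ≡ 16
16^2 ≡ 6
16^4 ≡ 11
16^5 ≡ 1
So ord_25(16) = 5.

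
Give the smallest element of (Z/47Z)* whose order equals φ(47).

φ(47) = 47 − 1 = 46 = 2 · 23.
g is a primitive root iff g^(46/q) ≢ 1 (mod 47) for each prime q ∈ {2, 23}.
g = 2: 2^23 ≡ 1 — hits 1, so not a primitive root.
g = 3: 3^23 ≡ 1 — hits 1, so not a primitive root.
g = 4: 4^23 ≡ 1 — hits 1, so not a primitive root.
g = 5: 5^23 ≡ 46; 5^2 ≡ 25 — none is 1, so 5 is a primitive root.
Hence the least primitive root of 47 is 5.

5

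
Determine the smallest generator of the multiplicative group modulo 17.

3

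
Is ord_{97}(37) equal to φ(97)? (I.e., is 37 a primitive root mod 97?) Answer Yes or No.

φ(97) = 97 − 1 = 96 = 2^5 · 3.
An element g generates (Z/97Z)^× iff g^(96/q) ≢ 1 (mod 97) for each prime q ∈ {2, 3}.
37^48 ≡ 96 (mod 97)  [q = 2: ≢ 1 ✓]
37^32 ≡ 35 (mod 97)  [q = 3: ≢ 1 ✓]
Every test exponent gives a nontrivial residue, hence 37 generates the full group.

Yes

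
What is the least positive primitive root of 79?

φ(79) = 79 − 1 = 78 = 2 · 3 · 13.
g is a primitive root iff g^(78/q) ≢ 1 (mod 79) for each prime q ∈ {2, 3, 13}.
g = 2: 2^39 ≡ 1 — hits 1, so not a primitive root.
g = 3: 3^39 ≡ 78; 3^26 ≡ 23; 3^6 ≡ 18 — none is 1, so 3 is a primitive root.
Hence the least primitive root of 79 is 3.

3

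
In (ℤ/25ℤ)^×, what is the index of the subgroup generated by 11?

4

By Lagrange's theorem, ord_25(11) divides φ(25) = φ(5^2) = 5·(5−1) = 20 = 2^2 · 5.
Divisors of 20: 1, 2, 4, 5, 10, 20.
Compute 11^d (mod 25) for the divisors d until we hit 1:
11^1 ≡ 11 (mod 25)
11^2 ≡ 21 (mod 25)
11^4 ≡ 16 (mod 25)
11^5 ≡ 1 (mod 25) ✓
Thus |⟨11⟩| = ord(11) = 5.
The index is φ(25) / ord(11) = 20 / 5 = 4.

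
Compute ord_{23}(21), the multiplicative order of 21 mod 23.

The order of 21 must divide φ(23) = 23 − 1 = 22 = 2 · 11.
Divisors of 22: 1, 2, 11, 22.
Check 21^d mod 23 for each divisor in increasing order:
21^1 ≡ 21 (mod 23)
21^2 ≡ 4 (mod 23)
21^11 ≡ 22 (mod 23)
21^22 ≡ 1 (mod 23) ✓
The smallest such exponent is 22, so the order of 21 is 22.

22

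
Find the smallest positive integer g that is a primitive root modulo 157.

φ(157) = 157 − 1 = 156 = 2^2 · 3 · 13.
g is a primitive root iff g^(156/q) ≢ 1 (mod 157) for each prime q ∈ {2, 3, 13}.
g = 2: 2^78 ≡ 156; 2^52 ≡ 1 — hits 1, so not a primitive root.
g = 3: 3^78 ≡ 1 — hits 1, so not a primitive root.
g = 4: 4^78 ≡ 1 — hits 1, so not a primitive root.
g = 5: 5^78 ≡ 156; 5^52 ≡ 12; 5^12 ≡ 130 — none is 1, so 5 is a primitive root.
So 5 is the smallest generator of (Z/157Z)^×.

5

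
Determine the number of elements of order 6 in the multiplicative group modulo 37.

φ(37) = 37 − 1 = 36 = 2^2 · 3^2.
Since (Z/37Z)^× is cyclic of order 36, the number of elements of order d is φ(d) when d | 36 and 0 otherwise.
6 = 2 · 3 divides 36, and φ(6) = 2.

2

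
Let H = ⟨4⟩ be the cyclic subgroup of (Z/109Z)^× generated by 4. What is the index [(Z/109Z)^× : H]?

Since 4 ∈ (Z/109Z)^×, its order divides φ(109) = 109 − 1 = 108 = 2^2 · 3^3.
Divisors of 108: 1, 2, 3, 4, 6, 9, 12, 18, 27, 36, 54, 108.
Compute 4^d (mod 109) for the divisors d until we hit 1:
4^1 ≡ 4 (mod 109)
4^2 ≡ 16 (mod 109)
4^3 ≡ 64 (mod 109)
4^4 ≡ 38 (mod 109)
4^6 ≡ 63 (mod 109)
4^9 ≡ 108 (mod 109)
4^12 ≡ 45 (mod 109)
4^18 ≡ 1 (mod 109) ✓
So ord_109(4) = 18, hence |⟨4⟩| = 18.
The index is φ(109) / ord(4) = 108 / 18 = 6.

6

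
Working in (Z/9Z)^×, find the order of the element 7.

3

By Lagrange's theorem, ord_9(7) divides φ(9) = φ(3^2) = 3·(3−1) = 6 = 2 · 3.
Divisors of 6: 1, 2, 3, 6.
Check 7^d mod 9 for each divisor in increasing order:
7^1 ≡ 7 (mod 9)
7^2 ≡ 4 (mod 9)
7^3 ≡ 1 (mod 9) ✓
Therefore the multiplicative order of 7 modulo 9 is 3.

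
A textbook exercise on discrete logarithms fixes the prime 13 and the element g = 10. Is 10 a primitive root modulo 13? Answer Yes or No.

φ(13) = 13 − 1 = 12 = 2^2 · 3.
It suffices to check that the order of 10 is not a proper divisor of 12: compute 10^(12/q) for q ∈ {2, 3}.
10^6 ≡ 1 (mod 13)  [q = 2: ≡ 1 ✗]
10^4 ≡ 3 (mod 13)  [q = 3: ≢ 1 ✓]
Since 10^6 ≡ 1, the order of 10 divides 6 < 12, so 10 is not a primitive root.

No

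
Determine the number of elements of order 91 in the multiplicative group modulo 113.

φ(113) = 113 − 1 = 112 = 2^4 · 7.
In a cyclic group of order 112, there are φ(d) elements of order d for each divisor d of 112, and zero for non-divisors.
91 does not divide 112, so no element of (Z/113Z)^× has order 91.

0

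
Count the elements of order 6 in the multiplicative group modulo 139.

φ(139) = 139 − 1 = 138 = 2 · 3 · 23.
In a cyclic group of order 138, there are φ(d) elements of order d for each divisor d of 138, and zero for non-divisors.
6 = 2 · 3 divides 138, and φ(6) = 2.

2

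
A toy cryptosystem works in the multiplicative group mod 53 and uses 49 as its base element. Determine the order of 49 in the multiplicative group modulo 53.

13

Since 49 ∈ (Z/53Z)^×, its order divides φ(53) = 53 − 1 = 52 = 2^2 · 13.
Divisors of 52: 1, 2, 4, 13, 26, 52.
Compute 49^d (mod 53) for the divisors d until we hit 1:
49^1 ≡ 49
49^2 ≡ 16
49^4 ≡ 44
49^13 ≡ 1
The smallest such exponent is 13, so the order of 49 is 13.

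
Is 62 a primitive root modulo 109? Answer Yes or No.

Yes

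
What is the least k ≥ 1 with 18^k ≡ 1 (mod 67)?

66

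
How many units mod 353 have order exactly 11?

φ(353) = 353 − 1 = 352 = 2^5 · 11.
(Z/353Z)^× is cyclic (|G| = 352); a cyclic group of order m has exactly φ(d) elements of each order d | m, and none otherwise.
11 | 352, and φ(11) = 11 − 1 = 10.

10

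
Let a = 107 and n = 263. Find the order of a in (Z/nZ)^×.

262

Since 107 ∈ (Z/263Z)^×, its order divides φ(263) = 263 − 1 = 262 = 2 · 131.
Divisors of 262: 1, 2, 131, 262.
Evaluate successive powers at the divisors of 262:
107^1 ≡ 107 (mod 263)
107^2 ≡ 140 (mod 263)
107^131 ≡ 262 (mod 263)
107^262 ≡ 1 (mod 263) ✓
The smallest such exponent is 262, so the order of 107 is 262.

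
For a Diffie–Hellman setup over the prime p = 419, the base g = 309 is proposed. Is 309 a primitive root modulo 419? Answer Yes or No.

φ(419) = 419 − 1 = 418 = 2 · 11 · 19.
It suffices to check that the order of 309 is not a proper divisor of 418: compute 309^(418/q) for q ∈ {2, 11, 19}.
309^209 ≡ 418 (mod 419)  [q = 2: ≢ 1 ✓]
309^38 ≡ 69 (mod 419)  [q = 11: ≢ 1 ✓]
309^22 ≡ 107 (mod 419)  [q = 19: ≢ 1 ✓]
None equal 1, so ord_419(309) = 418: 309 is a primitive root.

Yes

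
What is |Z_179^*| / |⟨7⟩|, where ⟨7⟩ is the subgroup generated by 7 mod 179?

The order of 7 must divide φ(179) = 179 − 1 = 178 = 2 · 89.
Divisors of 178: 1, 2, 89, 178.
Check 7^d mod 179 for each divisor in increasing order:
7^1 ≡ 7
7^2 ≡ 49
7^89 ≡ 178
7^178 ≡ 1
The order of 7 is 178, so the subgroup it generates has 178 elements.
The index is φ(179) / ord(7) = 178 / 178 = 1.

1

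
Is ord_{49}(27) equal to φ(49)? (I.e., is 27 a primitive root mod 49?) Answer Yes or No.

No

φ(49) = φ(7^2) = 7·(7−1) = 42 = 2 · 3 · 7.
An element g generates (Z/49Z)^× iff g^(42/q) ≢ 1 (mod 49) for each prime q ∈ {2, 3, 7}.
27^21 ≡ 48 (mod 49)  [q = 2: ≢ 1 ✓]
27^14 ≡ 1 (mod 49)  [q = 3: ≡ 1 ✗]
27^6 ≡ 29 (mod 49)  [q = 7: ≢ 1 ✓]
Since 27^14 ≡ 1, the order of 27 divides 14 < 42, so 27 is not a primitive root.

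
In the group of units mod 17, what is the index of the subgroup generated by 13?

Since 13 ∈ (Z/17Z)^×, its order divides φ(17) = 17 − 1 = 16 = 2^4.
Divisors of 16: 1, 2, 4, 8, 16.
Check 13^d mod 17 for each divisor in increasing order:
13^1 ≡ 13
13^2 ≡ 16
13^4 ≡ 1
So ord_17(13) = 4, hence |⟨13⟩| = 4.
The index is φ(17) / ord(13) = 16 / 4 = 4.

4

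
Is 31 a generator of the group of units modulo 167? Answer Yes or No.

No

φ(167) = 167 − 1 = 166 = 2 · 83.
An element g generates (Z/167Z)^× iff g^(166/q) ≢ 1 (mod 167) for each prime q ∈ {2, 83}.
31^83 ≡ 1 (mod 167)  [q = 2: ≡ 1 ✗]
31^2 ≡ 126 (mod 167)  [q = 83: ≢ 1 ✓]
Since 31^83 ≡ 1, the order of 31 divides 83 < 166, so 31 is not a primitive root.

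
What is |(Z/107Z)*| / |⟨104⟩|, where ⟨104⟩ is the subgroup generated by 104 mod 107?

1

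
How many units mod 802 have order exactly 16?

8

φ(802) = φ(2)·φ(401) = 1·400 = 400 = 2^4 · 5^2.
Since (Z/802Z)^× is cyclic of order 400, the number of elements of order d is φ(d) when d | 400 and 0 otherwise.
16 = 2^4 divides 400, and φ(16) = 8.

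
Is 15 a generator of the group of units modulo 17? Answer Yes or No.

No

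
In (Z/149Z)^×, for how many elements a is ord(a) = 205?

φ(149) = 149 − 1 = 148 = 2^2 · 37.
(Z/149Z)^× is cyclic (|G| = 148); a cyclic group of order m has exactly φ(d) elements of each order d | m, and none otherwise.
Here 148 is not a multiple of 205, so there are no elements of order 205.

0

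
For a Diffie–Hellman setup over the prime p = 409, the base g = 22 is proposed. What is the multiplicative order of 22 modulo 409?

408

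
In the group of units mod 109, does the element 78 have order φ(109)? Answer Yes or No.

φ(109) = 109 − 1 = 108 = 2^2 · 3^3.
It suffices to check that the order of 78 is not a proper divisor of 108: compute 78^(108/q) for q ∈ {2, 3}.
78^54 ≡ 1 (mod 109)  [q = 2: ≡ 1 ✗]
78^36 ≡ 45 (mod 109)  [q = 3: ≢ 1 ✓]
78^54 ≡ 1 shows ord(78) | 54, strictly less than φ(109); not a primitive root.

No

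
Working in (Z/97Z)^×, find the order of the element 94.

By Lagrange's theorem, ord_97(94) divides φ(97) = 97 − 1 = 96 = 2^5 · 3.
Divisors of 96: 1, 2, 3, 4, 6, 8, 12, 16, 24, 32, 48, 96.
Evaluate successive powers at the divisors of 96:
94^1 ≡ 94 (mod 97)
94^2 ≡ 9 (mod 97)
94^3 ≡ 70 (mod 97)
94^4 ≡ 81 (mod 97)
94^6 ≡ 50 (mod 97)
94^8 ≡ 62 (mod 97)
94^12 ≡ 75 (mod 97)
94^16 ≡ 61 (mod 97)
94^24 ≡ 96 (mod 97)
94^32 ≡ 35 (mod 97)
94^48 ≡ 1 (mod 97) ✓
Therefore the multiplicative order of 94 modulo 97 is 48.

48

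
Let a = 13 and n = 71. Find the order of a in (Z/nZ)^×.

70

Since 13 ∈ (Z/71Z)^×, its order divides φ(71) = 71 − 1 = 70 = 2 · 5 · 7.
Divisors of 70: 1, 2, 5, 7, 10, 14, 35, 70.
Evaluate successive powers at the divisors of 70:
13^1 ≡ 13 (mod 71)
13^2 ≡ 27 (mod 71)
13^5 ≡ 34 (mod 71)
13^7 ≡ 66 (mod 71)
13^10 ≡ 20 (mod 71)
13^14 ≡ 25 (mod 71)
13^35 ≡ 70 (mod 71)
13^70 ≡ 1 (mod 71) ✓
So ord_71(13) = 70.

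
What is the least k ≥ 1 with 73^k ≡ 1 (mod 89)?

22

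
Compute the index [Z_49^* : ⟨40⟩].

1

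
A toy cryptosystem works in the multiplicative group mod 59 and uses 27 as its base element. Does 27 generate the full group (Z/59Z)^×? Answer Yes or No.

φ(59) = 59 − 1 = 58 = 2 · 29.
It suffices to check that the order of 27 is not a proper divisor of 58: compute 27^(58/q) for q ∈ {2, 29}.
27^29 ≡ 1 (mod 59)  [q = 2: ≡ 1 ✗]
27^2 ≡ 21 (mod 59)  [q = 29: ≢ 1 ✓]
27^29 ≡ 1 shows ord(27) | 29, strictly less than φ(59); not a primitive root.

No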